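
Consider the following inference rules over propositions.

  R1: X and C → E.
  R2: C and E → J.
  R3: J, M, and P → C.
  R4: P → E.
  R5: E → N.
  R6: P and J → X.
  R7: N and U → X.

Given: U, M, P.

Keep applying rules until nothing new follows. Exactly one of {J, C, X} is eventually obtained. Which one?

X

P holds, so E follows (R4).
From E, R5 gives N.
From N and U, R7 gives X.
C would need J, M, and P (R3), but J is never established. J would need C and E (R2), but C is never established.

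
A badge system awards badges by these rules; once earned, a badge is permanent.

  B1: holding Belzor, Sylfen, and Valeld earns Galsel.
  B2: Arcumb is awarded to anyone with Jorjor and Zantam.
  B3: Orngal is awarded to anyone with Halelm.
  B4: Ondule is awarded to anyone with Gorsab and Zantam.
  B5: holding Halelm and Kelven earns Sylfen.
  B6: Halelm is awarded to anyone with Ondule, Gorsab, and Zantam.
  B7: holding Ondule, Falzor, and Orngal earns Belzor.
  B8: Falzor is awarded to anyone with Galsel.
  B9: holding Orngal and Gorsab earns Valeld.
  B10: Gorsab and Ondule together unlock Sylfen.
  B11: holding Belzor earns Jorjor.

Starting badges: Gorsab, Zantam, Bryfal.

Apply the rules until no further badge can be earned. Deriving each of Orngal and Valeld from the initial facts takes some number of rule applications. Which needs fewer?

Orngal: With Gorsab and Zantam, Ondule is earned (B4). With Ondule, Gorsab, and Zantam, Halelm is earned (B6). With Halelm, Orngal is earned (B3). [3 rule applications]
Valeld: With Gorsab and Zantam, Ondule is earned (B4). With Ondule, Gorsab, and Zantam, Halelm is earned (B6). With Halelm, Orngal is earned (B3). With Orngal and Gorsab, Valeld is earned (B9). [4 rule applications]
Orngal needs fewer.

Orngal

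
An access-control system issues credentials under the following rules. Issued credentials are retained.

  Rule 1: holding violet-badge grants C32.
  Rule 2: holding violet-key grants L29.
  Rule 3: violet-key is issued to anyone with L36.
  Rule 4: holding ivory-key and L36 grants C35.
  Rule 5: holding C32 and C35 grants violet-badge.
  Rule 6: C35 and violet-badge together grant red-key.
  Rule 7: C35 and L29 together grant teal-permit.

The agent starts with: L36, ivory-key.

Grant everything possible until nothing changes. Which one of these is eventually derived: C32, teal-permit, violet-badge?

Holding L36 grants violet-key (Rule 3).
Holding ivory-key and L36 grants C35 (Rule 4).
Holding violet-key grants L29 (Rule 2).
Holding C35 and L29 grants teal-permit (Rule 7).
violet-badge would need C32 and C35 (Rule 5), but C32 is never granted. C32 would need violet-badge (Rule 1), but violet-badge is never granted.

teal-permit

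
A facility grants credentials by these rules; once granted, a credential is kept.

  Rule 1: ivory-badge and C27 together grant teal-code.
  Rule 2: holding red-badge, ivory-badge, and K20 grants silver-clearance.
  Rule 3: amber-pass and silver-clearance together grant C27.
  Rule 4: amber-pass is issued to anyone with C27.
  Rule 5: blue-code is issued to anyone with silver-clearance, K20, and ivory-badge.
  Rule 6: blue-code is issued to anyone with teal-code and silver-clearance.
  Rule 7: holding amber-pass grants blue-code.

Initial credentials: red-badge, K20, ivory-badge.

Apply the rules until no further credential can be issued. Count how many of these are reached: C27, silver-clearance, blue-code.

Holding red-badge, ivory-badge, and K20 grants silver-clearance (Rule 2).
Holding silver-clearance, K20, and ivory-badge grants blue-code (Rule 5).
C27 would need amber-pass and silver-clearance (Rule 3), but amber-pass is never granted.
silver-clearance: reached.
blue-code: reached.
Reached: silver-clearance and blue-code — 2 of the 3.

2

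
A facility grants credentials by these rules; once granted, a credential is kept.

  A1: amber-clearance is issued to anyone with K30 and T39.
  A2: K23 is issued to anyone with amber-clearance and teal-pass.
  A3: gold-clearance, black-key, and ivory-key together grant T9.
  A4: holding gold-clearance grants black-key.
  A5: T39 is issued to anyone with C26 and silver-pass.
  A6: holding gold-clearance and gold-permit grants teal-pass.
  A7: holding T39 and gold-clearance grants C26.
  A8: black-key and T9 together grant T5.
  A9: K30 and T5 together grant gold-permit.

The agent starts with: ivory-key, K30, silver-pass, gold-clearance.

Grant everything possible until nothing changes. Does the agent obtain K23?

K23 would need amber-clearance and teal-pass (A2), but amber-clearance is never granted.

No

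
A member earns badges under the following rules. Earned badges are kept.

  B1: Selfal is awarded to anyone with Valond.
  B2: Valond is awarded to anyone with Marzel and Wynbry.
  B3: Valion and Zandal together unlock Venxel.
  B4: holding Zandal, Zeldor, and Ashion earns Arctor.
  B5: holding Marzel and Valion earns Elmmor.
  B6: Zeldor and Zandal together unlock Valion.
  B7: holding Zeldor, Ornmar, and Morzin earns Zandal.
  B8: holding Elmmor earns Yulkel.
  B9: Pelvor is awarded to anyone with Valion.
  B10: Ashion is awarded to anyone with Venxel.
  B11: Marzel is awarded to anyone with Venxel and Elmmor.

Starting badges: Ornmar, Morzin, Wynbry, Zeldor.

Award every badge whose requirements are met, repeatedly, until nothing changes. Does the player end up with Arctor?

Yes

With Zeldor, Ornmar, and Morzin, Zandal is earned (B7).
With Zeldor and Zandal, Valion is earned (B6).
With Valion and Zandal, Venxel is earned (B3).
With Venxel, Ashion is earned (B10).
With Zandal, Zeldor, and Ashion, Arctor is earned (B4).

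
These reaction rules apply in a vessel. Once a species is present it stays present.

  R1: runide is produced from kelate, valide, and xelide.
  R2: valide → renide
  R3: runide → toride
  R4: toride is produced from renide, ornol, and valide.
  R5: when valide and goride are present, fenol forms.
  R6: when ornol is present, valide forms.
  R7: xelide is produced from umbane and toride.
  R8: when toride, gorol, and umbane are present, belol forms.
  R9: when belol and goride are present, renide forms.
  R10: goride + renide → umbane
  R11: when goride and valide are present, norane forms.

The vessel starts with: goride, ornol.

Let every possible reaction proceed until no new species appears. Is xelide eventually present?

Yes

ornol present → valide forms (R6).
valide present → renide forms (R2).
renide, ornol, and valide present → toride forms (R4).
goride and renide present → umbane forms (R10).
umbane and toride present → xelide forms (R7).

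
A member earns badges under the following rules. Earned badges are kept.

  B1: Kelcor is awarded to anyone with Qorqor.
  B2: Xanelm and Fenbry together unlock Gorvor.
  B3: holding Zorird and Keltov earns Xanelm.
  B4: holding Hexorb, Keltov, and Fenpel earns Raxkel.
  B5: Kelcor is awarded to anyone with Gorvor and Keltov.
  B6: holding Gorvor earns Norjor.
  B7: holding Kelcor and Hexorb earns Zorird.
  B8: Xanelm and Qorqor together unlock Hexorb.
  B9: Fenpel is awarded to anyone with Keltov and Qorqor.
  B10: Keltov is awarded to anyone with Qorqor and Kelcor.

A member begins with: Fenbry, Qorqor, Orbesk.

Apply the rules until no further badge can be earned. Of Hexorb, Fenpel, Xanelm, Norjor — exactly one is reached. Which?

Fenpel

With Qorqor, Kelcor is earned (B1).
With Qorqor and Kelcor, Keltov is earned (B10).
With Keltov and Qorqor, Fenpel is earned (B9).
Norjor would need Gorvor (B6), but Gorvor is never earned. Hexorb would need Xanelm and Qorqor (B8), but Xanelm is never earned. Xanelm would need Zorird and Keltov (B3), but Zorird is never earned.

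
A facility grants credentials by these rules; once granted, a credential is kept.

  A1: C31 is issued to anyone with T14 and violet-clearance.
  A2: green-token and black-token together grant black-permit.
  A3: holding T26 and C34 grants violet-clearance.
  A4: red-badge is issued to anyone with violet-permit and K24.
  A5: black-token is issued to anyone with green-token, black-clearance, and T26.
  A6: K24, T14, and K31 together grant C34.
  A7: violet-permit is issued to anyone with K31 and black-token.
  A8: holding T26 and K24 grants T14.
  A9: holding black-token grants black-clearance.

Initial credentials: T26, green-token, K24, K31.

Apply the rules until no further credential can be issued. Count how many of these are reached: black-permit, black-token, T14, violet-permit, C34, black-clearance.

Holding T26 and K24 grants T14 (A8).
Holding K24, T14, and K31 grants C34 (A6).
black-permit would need green-token and black-token (A2), but black-token is never granted.
black-token would need green-token, black-clearance, and T26 (A5), but black-clearance is never granted.
T14: reached.
violet-permit would need K31 and black-token (A7), but black-token is never granted.
C34: reached.
black-clearance would need black-token (A9), but black-token is never granted.
Reached: T14 and C34 — 2 of the 6.

2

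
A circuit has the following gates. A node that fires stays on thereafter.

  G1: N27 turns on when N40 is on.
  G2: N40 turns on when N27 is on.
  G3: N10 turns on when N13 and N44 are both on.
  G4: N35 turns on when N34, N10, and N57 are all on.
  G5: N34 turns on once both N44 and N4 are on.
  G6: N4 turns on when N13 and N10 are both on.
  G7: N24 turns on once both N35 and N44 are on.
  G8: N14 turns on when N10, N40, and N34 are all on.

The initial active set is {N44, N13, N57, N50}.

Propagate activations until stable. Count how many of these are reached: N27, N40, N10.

G3: N13 and N44 on → N10 on.
N27 would need N40 (G1), but N40 never turns on.
N40 would need N27 (G2), but N27 never turns on.
N10: reached.
Reached: N10 — 1 of the 3.

1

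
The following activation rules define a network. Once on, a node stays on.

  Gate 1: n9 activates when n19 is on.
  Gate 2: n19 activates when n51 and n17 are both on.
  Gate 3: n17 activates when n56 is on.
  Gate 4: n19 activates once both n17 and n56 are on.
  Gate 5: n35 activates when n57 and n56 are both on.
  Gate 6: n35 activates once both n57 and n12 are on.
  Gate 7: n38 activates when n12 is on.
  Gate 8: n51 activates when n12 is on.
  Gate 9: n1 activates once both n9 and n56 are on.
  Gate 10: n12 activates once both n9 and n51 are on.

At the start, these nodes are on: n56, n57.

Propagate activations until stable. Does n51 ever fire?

n51 would need n12 (Gate 8), but n12 never turns on.

No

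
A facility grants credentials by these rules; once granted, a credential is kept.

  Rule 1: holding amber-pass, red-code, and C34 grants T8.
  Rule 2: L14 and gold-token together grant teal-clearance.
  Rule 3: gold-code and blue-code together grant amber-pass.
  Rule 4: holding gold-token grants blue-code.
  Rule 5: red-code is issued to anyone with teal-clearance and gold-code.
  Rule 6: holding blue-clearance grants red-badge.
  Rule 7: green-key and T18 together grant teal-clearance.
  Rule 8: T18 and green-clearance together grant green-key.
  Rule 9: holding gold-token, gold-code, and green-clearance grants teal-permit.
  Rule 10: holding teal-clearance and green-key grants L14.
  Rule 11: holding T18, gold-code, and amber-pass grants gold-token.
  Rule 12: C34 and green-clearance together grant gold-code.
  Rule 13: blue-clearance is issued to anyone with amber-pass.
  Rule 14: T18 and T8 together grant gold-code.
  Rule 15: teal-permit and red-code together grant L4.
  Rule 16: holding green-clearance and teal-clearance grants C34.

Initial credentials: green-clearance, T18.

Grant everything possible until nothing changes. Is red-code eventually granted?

Yes

Holding T18 and green-clearance grants green-key (Rule 8).
Holding green-key and T18 grants teal-clearance (Rule 7).
Holding green-clearance and teal-clearance grants C34 (Rule 16).
Holding C34 and green-clearance grants gold-code (Rule 12).
Holding teal-clearance and gold-code grants red-code (Rule 5).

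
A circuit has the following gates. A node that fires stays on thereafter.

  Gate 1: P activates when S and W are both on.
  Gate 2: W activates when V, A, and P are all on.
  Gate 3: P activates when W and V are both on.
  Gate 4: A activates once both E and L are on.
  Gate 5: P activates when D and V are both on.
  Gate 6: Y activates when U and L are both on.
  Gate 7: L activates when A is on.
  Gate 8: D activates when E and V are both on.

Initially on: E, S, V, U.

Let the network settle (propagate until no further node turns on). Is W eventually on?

W would need V, A, and P (Gate 2), but A never turns on.

No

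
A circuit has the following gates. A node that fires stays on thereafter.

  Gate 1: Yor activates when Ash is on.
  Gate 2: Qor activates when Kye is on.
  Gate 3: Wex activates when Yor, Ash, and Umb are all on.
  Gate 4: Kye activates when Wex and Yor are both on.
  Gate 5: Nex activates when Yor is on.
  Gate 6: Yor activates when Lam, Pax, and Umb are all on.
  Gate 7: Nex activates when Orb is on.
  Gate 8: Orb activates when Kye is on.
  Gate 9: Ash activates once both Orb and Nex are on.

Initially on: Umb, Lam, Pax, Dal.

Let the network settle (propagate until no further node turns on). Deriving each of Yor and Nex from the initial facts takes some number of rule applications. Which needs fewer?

Yor: Lam, Pax, and Umb are on, so Yor activates (Gate 6). [1 rule application]
Nex: Lam, Pax, and Umb are on, so Yor activates (Gate 6). Yor is on, so Nex activates (Gate 5). [2 rule applications]
Yor needs fewer.

Yor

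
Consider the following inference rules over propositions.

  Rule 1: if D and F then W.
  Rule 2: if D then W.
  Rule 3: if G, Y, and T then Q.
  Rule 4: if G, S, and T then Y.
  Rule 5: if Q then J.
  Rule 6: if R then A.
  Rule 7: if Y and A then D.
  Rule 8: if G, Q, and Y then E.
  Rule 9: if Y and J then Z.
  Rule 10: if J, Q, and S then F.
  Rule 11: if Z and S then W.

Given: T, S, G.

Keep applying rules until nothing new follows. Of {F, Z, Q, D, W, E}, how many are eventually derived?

5

G, S, and T hold, so Y follows (Rule 4).
G, Y, and T hold, so Q follows (Rule 3).
From G, Q, and Y, Rule 8 gives E.
Q holds, so J follows (Rule 5).
From J, Q, and S, Rule 10 gives F.
From Y and J, Rule 9 gives Z.
From Z and S, Rule 11 gives W.
F: reached.
Z: reached.
Q: reached.
D would need Y and A (Rule 7), but A is never established.
W: reached.
E: reached.
Reached: F, Z, Q, W, and E — 5 of the 6.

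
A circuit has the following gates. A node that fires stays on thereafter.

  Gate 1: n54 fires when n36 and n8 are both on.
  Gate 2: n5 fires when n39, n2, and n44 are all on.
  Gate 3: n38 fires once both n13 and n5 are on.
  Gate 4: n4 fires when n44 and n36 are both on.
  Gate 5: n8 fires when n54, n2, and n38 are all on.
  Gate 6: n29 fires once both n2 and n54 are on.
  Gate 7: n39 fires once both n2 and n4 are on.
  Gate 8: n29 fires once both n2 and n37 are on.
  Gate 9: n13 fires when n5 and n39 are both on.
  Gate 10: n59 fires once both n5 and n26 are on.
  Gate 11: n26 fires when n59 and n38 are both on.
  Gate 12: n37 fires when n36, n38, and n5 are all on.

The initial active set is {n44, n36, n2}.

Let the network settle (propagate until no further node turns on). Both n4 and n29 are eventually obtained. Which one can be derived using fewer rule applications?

n4

n4: Gate 4: n44 and n36 on → n4 on. [1 rule application]
n29: n44 and n36 are on, so n4 fires (Gate 4). Gate 7: n2 and n4 on → n39 on. n39, n2, and n44 are on, so n5 fires (Gate 2). n5 and n39 are on, so n13 fires (Gate 9). n13 and n5 are on, so n38 fires (Gate 3). n36, n38, and n5 are on, so n37 fires (Gate 12). n2 and n37 are on, so n29 fires (Gate 8). [7 rule applications]
n4 needs fewer.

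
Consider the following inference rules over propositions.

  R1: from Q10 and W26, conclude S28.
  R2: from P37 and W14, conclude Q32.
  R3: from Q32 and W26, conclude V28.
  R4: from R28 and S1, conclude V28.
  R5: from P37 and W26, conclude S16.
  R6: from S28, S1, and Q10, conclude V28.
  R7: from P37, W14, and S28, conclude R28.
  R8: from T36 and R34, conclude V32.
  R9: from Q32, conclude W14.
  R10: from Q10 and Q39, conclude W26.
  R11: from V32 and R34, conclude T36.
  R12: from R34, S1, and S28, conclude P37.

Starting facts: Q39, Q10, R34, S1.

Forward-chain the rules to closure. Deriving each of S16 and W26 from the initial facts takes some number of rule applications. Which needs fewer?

W26

W26: Q10 and Q39 hold, so W26 follows (R10). [1 rule application]
S16: Q10 and Q39 hold, so W26 follows (R10). From Q10 and W26, R1 gives S28. R34, S1, and S28 hold, so P37 follows (R12). P37 and W26 hold, so S16 follows (R5). [4 rule applications]
W26 needs fewer.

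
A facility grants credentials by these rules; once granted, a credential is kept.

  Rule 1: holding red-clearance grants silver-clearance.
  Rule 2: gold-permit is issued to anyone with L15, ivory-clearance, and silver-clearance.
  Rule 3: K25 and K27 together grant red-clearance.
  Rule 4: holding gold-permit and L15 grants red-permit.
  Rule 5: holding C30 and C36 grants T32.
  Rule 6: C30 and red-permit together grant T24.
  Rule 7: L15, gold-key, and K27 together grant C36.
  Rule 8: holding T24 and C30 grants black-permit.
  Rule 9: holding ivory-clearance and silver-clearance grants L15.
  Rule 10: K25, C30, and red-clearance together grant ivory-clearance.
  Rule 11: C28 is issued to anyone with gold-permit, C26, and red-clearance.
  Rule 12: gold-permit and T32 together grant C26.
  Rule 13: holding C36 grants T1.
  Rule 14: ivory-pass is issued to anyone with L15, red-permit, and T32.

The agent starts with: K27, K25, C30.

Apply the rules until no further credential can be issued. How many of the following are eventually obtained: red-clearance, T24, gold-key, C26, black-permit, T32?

Holding K25 and K27 grants red-clearance (Rule 3).
Holding K25, C30, and red-clearance grants ivory-clearance (Rule 10).
Holding red-clearance grants silver-clearance (Rule 1).
Holding ivory-clearance and silver-clearance grants L15 (Rule 9).
Holding L15, ivory-clearance, and silver-clearance grants gold-permit (Rule 2).
Holding gold-permit and L15 grants red-permit (Rule 4).
Holding C30 and red-permit grants T24 (Rule 6).
Holding T24 and C30 grants black-permit (Rule 8).
red-clearance: reached.
T24: reached.
No rule produces gold-key, and it is not given.
C26 would need gold-permit and T32 (Rule 12), but T32 is never granted.
black-permit: reached.
T32 would need C30 and C36 (Rule 5), but C36 is never granted.
Reached: red-clearance, T24, and black-permit — 3 of the 6.

3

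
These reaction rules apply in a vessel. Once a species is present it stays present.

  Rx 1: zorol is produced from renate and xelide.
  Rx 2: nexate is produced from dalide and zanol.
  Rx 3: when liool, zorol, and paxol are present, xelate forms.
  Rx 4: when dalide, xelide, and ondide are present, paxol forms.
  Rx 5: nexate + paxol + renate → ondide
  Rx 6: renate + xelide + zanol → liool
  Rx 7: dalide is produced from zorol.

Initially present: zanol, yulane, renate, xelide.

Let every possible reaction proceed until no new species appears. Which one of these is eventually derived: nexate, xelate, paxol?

renate and xelide present → zorol forms (Rx 1).
zorol present → dalide forms (Rx 7).
dalide and zanol present → nexate forms (Rx 2).
xelate would need liool, zorol, and paxol (Rx 3), but paxol never forms. paxol would need dalide, xelide, and ondide (Rx 4), but ondide never forms.

nexate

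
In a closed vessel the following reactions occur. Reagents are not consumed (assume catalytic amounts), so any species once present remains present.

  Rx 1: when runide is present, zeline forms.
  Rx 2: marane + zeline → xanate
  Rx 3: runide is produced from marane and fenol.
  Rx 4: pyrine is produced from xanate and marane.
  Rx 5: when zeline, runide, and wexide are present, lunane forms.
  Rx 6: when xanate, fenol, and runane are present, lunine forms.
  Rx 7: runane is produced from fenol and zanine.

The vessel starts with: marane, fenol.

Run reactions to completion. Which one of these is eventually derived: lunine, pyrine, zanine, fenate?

marane and fenol present → runide forms (Rx 3).
runide present → zeline forms (Rx 1).
marane and zeline present → xanate forms (Rx 2).
xanate and marane present → pyrine forms (Rx 4).
No rule produces fenate, and it is not given. lunine would need xanate, fenol, and runane (Rx 6), but runane never forms. No rule produces zanine, and it is not given.

pyrine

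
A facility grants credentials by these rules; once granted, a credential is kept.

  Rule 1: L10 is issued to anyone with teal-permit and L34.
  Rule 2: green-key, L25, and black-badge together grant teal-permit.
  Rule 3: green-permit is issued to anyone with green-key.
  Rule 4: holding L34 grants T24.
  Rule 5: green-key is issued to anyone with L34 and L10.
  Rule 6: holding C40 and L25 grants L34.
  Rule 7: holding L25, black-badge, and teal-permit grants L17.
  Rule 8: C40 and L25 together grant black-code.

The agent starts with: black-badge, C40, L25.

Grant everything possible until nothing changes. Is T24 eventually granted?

Yes

Holding C40 and L25 grants L34 (Rule 6).
Holding L34 grants T24 (Rule 4).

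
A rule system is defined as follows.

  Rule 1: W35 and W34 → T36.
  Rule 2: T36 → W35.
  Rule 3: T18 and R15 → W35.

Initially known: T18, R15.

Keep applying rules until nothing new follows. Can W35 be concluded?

From T18 and R15, Rule 3 gives W35.

Yes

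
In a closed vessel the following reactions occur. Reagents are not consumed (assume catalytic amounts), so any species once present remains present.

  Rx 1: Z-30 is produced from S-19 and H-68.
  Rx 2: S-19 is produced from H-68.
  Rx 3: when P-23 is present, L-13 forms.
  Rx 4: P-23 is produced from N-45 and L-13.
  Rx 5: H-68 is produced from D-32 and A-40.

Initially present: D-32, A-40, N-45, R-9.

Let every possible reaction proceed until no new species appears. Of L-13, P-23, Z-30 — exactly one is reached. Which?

Z-30

D-32 and A-40 present → H-68 forms (Rx 5).
H-68 present → S-19 forms (Rx 2).
S-19 and H-68 present → Z-30 forms (Rx 1).
P-23 would need N-45 and L-13 (Rx 4), but L-13 never forms. L-13 would need P-23 (Rx 3), but P-23 never forms.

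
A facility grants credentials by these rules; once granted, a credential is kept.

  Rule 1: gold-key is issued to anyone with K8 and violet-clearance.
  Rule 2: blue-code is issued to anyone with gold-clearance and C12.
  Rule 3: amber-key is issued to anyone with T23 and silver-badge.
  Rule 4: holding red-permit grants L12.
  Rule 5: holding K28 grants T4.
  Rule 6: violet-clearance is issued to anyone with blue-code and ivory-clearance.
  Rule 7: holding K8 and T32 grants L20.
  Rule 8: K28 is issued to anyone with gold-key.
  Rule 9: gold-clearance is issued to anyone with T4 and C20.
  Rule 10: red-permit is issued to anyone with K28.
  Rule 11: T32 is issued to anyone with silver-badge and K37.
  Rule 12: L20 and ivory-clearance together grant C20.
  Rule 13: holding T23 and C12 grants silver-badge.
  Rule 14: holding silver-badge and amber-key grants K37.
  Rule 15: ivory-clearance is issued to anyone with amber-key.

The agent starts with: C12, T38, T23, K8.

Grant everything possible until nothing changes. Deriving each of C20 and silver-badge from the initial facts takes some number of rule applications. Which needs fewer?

silver-badge

silver-badge: Holding T23 and C12 grants silver-badge (Rule 13). [1 rule application]
C20: Holding T23 and C12 grants silver-badge (Rule 13). Holding T23 and silver-badge grants amber-key (Rule 3). Holding silver-badge and amber-key grants K37 (Rule 14). Holding amber-key grants ivory-clearance (Rule 15). Holding silver-badge and K37 grants T32 (Rule 11). Holding K8 and T32 grants L20 (Rule 7). Holding L20 and ivory-clearance grants C20 (Rule 12). [7 rule applications]
silver-badge needs fewer.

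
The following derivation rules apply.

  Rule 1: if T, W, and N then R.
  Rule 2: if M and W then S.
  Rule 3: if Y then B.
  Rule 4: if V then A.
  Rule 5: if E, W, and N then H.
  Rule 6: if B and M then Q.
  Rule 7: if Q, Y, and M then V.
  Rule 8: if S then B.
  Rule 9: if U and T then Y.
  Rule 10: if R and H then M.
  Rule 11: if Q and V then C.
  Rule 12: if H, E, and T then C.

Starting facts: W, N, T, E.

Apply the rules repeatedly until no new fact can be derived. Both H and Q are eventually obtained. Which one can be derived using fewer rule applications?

H: E, W, and N hold, so H follows (Rule 5). [1 rule application]
Q: T, W, and N hold, so R follows (Rule 1). E, W, and N hold, so H follows (Rule 5). R and H hold, so M follows (Rule 10). M and W hold, so S follows (Rule 2). S holds, so B follows (Rule 8). B and M hold, so Q follows (Rule 6). [6 rule applications]
H needs fewer.

H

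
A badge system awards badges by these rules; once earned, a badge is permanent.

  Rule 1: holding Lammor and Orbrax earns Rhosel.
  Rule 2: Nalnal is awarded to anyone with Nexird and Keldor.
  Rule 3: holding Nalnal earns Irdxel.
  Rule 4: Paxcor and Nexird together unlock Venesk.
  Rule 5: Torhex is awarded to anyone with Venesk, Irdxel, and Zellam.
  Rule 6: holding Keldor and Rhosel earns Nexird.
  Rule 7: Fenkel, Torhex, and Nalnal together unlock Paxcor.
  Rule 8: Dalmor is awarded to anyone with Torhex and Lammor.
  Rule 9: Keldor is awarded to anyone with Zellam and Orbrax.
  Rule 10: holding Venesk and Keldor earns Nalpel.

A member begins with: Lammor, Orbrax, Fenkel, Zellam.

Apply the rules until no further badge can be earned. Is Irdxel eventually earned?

Yes

With Zellam and Orbrax, Keldor is earned (Rule 9).
With Lammor and Orbrax, Rhosel is earned (Rule 1).
With Keldor and Rhosel, Nexird is earned (Rule 6).
With Nexird and Keldor, Nalnal is earned (Rule 2).
With Nalnal, Irdxel is earned (Rule 3).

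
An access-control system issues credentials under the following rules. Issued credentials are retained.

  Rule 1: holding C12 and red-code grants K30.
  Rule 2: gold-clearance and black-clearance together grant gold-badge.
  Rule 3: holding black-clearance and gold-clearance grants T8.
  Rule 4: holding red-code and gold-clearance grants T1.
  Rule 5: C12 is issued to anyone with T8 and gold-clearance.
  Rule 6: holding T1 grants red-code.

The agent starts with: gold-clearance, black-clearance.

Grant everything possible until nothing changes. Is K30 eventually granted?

K30 would need C12 and red-code (Rule 1), but red-code is never granted.

No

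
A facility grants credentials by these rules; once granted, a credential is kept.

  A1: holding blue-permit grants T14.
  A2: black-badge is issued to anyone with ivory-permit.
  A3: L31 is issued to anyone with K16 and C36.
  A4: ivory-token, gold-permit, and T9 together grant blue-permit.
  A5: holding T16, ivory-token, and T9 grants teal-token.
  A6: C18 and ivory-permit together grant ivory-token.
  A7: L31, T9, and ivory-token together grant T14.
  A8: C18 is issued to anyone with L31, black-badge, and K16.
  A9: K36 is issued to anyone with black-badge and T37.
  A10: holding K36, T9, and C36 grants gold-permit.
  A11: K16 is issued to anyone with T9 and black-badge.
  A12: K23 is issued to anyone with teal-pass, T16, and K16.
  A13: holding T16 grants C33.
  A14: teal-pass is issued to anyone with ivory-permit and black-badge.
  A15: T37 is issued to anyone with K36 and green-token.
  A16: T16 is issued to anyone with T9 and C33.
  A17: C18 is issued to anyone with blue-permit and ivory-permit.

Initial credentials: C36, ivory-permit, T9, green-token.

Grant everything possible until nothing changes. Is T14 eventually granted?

Yes

Holding ivory-permit grants black-badge (A2).
Holding T9 and black-badge grants K16 (A11).
Holding K16 and C36 grants L31 (A3).
Holding L31, black-badge, and K16 grants C18 (A8).
Holding C18 and ivory-permit grants ivory-token (A6).
Holding L31, T9, and ivory-token grants T14 (A7).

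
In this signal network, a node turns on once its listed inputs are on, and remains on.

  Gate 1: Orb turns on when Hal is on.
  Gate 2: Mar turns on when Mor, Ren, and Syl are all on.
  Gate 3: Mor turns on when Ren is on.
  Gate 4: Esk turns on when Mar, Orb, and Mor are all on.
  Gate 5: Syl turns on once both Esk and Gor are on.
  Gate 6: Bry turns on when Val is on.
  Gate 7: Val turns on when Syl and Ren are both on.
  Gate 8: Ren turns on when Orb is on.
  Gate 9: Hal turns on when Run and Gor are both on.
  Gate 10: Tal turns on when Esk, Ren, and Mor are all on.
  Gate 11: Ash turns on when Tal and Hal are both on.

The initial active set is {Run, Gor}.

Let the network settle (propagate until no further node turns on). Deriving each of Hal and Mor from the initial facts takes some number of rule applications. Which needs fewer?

Hal

Hal: Run and Gor are on, so Hal turns on (Gate 9). [1 rule application]
Mor: Gate 9: Run and Gor on → Hal on. Hal is on, so Orb turns on (Gate 1). Orb is on, so Ren turns on (Gate 8). Ren is on, so Mor turns on (Gate 3). [4 rule applications]
Hal needs fewer.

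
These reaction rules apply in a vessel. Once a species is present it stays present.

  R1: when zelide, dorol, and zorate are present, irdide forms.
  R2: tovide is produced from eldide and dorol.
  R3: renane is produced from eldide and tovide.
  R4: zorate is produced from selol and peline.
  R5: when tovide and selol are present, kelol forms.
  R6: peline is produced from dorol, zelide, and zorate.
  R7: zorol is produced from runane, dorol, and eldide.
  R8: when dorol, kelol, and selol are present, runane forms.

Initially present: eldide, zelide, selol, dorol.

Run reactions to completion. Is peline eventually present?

No

peline would need dorol, zelide, and zorate (R6), but zorate never forms.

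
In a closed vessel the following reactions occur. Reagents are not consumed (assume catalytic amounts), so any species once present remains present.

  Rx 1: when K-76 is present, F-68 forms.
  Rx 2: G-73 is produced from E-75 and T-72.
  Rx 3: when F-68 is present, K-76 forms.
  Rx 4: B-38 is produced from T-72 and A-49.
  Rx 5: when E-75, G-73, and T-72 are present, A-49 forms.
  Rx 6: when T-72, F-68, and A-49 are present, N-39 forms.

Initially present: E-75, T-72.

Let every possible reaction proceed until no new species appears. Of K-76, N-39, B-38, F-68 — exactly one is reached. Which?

E-75 and T-72 present → G-73 forms (Rx 2).
E-75, G-73, and T-72 present → A-49 forms (Rx 5).
T-72 and A-49 present → B-38 forms (Rx 4).
N-39 would need T-72, F-68, and A-49 (Rx 6), but F-68 never forms. K-76 would need F-68 (Rx 3), but F-68 never forms. F-68 would need K-76 (Rx 1), but K-76 never forms.

B-38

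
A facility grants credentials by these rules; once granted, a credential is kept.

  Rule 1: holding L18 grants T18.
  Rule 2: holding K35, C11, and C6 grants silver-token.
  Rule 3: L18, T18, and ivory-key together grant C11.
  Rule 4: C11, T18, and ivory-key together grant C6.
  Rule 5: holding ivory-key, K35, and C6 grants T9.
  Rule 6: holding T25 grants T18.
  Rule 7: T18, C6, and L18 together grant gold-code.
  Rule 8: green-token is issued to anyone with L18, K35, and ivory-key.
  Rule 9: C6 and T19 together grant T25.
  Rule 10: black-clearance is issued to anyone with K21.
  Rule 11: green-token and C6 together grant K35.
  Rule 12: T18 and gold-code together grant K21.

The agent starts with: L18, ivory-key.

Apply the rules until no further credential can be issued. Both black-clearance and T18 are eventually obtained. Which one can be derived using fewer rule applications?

T18: Holding L18 grants T18 (Rule 1). [1 rule application]
black-clearance: Holding L18 grants T18 (Rule 1). Holding L18, T18, and ivory-key grants C11 (Rule 3). Holding C11, T18, and ivory-key grants C6 (Rule 4). Holding T18, C6, and L18 grants gold-code (Rule 7). Holding T18 and gold-code grants K21 (Rule 12). Holding K21 grants black-clearance (Rule 10). [6 rule applications]
T18 needs fewer.

T18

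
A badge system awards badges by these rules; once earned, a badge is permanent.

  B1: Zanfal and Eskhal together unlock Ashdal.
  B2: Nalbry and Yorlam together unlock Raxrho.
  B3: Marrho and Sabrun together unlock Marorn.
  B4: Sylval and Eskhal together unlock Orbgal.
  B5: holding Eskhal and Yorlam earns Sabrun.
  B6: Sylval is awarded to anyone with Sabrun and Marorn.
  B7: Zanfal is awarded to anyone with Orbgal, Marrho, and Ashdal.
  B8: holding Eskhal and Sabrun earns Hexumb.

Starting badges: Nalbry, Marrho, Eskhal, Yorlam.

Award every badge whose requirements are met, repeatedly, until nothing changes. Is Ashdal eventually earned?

Ashdal would need Zanfal and Eskhal (B1), but Zanfal is never earned.

No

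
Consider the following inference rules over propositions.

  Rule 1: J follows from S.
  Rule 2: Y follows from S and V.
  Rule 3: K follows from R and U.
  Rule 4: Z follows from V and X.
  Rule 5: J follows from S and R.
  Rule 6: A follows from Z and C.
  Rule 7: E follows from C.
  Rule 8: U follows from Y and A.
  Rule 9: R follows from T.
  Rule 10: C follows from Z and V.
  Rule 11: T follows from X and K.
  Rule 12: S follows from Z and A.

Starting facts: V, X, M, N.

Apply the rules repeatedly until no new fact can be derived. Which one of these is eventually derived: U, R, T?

V and X hold, so Z follows (Rule 4).
Z and V hold, so C follows (Rule 10).
From Z and C, Rule 6 gives A.
From Z and A, Rule 12 gives S.
From S and V, Rule 2 gives Y.
Y and A hold, so U follows (Rule 8).
R would need T (Rule 9), but T is never established. T would need X and K (Rule 11), but K is never established.

U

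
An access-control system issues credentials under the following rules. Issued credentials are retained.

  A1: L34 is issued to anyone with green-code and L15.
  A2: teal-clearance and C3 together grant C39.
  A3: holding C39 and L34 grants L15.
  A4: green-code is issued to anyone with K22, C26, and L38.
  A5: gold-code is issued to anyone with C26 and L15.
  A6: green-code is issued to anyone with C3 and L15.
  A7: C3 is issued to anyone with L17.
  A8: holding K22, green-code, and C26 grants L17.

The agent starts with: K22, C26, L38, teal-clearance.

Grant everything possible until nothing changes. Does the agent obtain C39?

Yes

Holding K22, C26, and L38 grants green-code (A4).
Holding K22, green-code, and C26 grants L17 (A8).
Holding L17 grants C3 (A7).
Holding teal-clearance and C3 grants C39 (A2).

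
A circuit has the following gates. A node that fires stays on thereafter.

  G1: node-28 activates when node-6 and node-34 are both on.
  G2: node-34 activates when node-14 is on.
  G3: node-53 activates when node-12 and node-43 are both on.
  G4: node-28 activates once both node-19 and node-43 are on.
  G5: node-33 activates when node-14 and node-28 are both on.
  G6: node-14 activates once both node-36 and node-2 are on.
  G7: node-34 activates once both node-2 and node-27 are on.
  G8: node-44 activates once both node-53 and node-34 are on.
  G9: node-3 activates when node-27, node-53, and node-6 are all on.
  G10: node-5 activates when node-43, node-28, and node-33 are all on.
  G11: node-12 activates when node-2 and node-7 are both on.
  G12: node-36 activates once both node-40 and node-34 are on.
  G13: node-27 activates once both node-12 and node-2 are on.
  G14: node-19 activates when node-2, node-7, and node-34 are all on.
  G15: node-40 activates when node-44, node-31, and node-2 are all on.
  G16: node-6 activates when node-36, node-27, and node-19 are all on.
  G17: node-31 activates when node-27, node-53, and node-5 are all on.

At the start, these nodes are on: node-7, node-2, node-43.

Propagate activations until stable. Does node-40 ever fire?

node-40 would need node-44, node-31, and node-2 (G15), but node-31 never turns on.

No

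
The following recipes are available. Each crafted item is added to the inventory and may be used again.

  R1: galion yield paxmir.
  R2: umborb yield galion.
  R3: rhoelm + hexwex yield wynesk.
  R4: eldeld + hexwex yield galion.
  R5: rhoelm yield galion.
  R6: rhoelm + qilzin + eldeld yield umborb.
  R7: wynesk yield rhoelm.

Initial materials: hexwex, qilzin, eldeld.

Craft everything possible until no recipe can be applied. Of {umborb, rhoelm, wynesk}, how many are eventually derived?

umborb would need rhoelm, qilzin, and eldeld (R6), but rhoelm is never obtained.
rhoelm would need wynesk (R7), but wynesk is never obtained.
wynesk would need rhoelm and hexwex (R3), but rhoelm is never obtained.
None of the 3 are reached.

0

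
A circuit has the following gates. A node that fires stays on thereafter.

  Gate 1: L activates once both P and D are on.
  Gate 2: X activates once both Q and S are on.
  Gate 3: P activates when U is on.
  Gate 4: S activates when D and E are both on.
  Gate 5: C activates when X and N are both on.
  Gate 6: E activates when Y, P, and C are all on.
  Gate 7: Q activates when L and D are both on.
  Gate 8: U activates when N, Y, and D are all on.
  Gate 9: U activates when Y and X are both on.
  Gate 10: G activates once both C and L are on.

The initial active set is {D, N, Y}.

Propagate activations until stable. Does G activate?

No

G would need C and L (Gate 10), but C never turns on.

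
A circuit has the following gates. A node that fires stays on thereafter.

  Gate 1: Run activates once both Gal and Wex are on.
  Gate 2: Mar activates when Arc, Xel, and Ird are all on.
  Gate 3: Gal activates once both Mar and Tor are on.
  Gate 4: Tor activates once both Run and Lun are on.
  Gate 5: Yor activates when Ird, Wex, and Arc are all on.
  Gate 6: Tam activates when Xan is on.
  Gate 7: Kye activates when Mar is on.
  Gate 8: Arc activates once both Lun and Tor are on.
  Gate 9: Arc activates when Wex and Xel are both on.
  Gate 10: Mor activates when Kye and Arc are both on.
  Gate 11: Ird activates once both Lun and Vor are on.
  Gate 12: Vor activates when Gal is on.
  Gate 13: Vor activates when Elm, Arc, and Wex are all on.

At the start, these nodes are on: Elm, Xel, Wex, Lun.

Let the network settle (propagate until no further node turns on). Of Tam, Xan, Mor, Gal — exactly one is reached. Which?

Mor

Gate 9: Wex and Xel on → Arc on.
Elm, Arc, and Wex are on, so Vor activates (Gate 13).
Lun and Vor are on, so Ird activates (Gate 11).
Arc, Xel, and Ird are on, so Mar activates (Gate 2).
Gate 7: Mar on → Kye on.
Gate 10: Kye and Arc on → Mor on.
Gal would need Mar and Tor (Gate 3), but Tor never turns on. Tam would need Xan (Gate 6), but Xan never turns on. No rule produces Xan, and it is not given.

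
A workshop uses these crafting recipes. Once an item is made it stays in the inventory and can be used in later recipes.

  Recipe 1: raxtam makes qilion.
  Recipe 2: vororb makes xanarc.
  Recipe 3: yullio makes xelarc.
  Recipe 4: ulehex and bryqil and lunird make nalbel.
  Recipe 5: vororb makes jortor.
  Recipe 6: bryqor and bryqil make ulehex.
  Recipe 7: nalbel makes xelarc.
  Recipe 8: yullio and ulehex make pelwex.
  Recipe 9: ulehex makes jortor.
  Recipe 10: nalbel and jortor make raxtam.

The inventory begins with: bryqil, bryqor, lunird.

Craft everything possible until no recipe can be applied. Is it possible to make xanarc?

No

xanarc would need vororb (Recipe 2), but vororb is never obtained.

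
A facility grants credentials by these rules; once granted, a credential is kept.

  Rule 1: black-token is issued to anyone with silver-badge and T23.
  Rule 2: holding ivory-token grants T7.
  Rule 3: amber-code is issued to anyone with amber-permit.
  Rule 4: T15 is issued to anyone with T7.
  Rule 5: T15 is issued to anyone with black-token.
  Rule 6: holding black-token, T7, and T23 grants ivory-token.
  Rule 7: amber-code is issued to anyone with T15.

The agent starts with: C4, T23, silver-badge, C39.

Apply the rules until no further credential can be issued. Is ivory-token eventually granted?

No

ivory-token would need black-token, T7, and T23 (Rule 6), but T7 is never granted.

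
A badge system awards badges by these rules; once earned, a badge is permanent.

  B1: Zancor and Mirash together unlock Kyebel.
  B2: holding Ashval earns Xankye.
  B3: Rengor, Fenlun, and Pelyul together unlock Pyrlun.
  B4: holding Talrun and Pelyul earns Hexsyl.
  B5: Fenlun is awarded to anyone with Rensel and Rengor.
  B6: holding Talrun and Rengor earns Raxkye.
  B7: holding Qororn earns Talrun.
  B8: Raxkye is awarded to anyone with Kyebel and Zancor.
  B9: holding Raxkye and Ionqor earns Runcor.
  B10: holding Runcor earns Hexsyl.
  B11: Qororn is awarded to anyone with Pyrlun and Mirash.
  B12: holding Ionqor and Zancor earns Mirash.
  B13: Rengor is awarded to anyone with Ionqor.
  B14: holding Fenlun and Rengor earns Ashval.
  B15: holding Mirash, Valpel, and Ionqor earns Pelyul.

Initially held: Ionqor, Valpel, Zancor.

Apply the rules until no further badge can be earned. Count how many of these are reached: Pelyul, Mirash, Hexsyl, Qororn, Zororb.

3

With Ionqor and Zancor, Mirash is earned (B12).
With Zancor and Mirash, Kyebel is earned (B1).
With Mirash, Valpel, and Ionqor, Pelyul is earned (B15).
With Kyebel and Zancor, Raxkye is earned (B8).
With Raxkye and Ionqor, Runcor is earned (B9).
With Runcor, Hexsyl is earned (B10).
Pelyul: reached.
Mirash: reached.
Hexsyl: reached.
Qororn would need Pyrlun and Mirash (B11), but Pyrlun is never earned.
No rule produces Zororb, and it is not given.
Reached: Pelyul, Mirash, and Hexsyl — 3 of the 5.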